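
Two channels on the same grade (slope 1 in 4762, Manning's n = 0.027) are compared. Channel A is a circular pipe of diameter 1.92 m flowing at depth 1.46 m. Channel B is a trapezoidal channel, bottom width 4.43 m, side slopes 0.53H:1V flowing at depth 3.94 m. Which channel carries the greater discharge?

channel B

Channel A: For a circular section of diameter D = 1.92 m at depth y = 1.46 m, the central angle is θ = 2 arccos(1 − 2y/D) = 4.237 rad. Then A = (D²/8)(θ − sin θ) = 2.362 m² and P = Dθ/2 = 4.068 m. Hydraulic radius R = A/P = 2.362/4.068 = 0.5807 m. Q_A = (1/0.027)·2.362·0.5807^(2/3)·√0.00021 = 0.8825 m³/s.
Channel B: With bottom width b = 4.43 m and side slope z = 0.53: A = (b + zy)y = (4.43 + 0.53×3.94)×3.94 = 25.68 m²; P = b + 2y√(1+z²) = 4.43 + 2×3.94×1.132 = 13.35 m. Hydraulic radius R = A/P = 25.68/13.35 = 1.924 m. Q_B = (1/0.027)·25.68·1.924^(2/3)·√0.00021 = 21.32 m³/s.
Q_A = 0.8825 m³/s vs Q_B = 21.32 m³/s, so channel B carries more.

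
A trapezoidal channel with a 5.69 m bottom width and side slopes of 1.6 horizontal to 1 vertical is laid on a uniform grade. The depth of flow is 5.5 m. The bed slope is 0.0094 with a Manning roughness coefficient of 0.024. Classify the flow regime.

supercritical

With bottom width b = 5.69 m and side slope z = 1.6: A = (b + zy)y = (5.69 + 1.6×5.5)×5.5 = 79.7 m²; P = b + 2y√(1+z²) = 5.69 + 2×5.5×1.887 = 26.44 m.
Hydraulic radius R = A/P = 79.7/26.44 = 3.014 m.
V = (1/n) R^(2/3) √S = (1/0.024) × 3.014^(2/3) × √0.0094 = 8.428 m/s. Hydraulic depth D_h = A/T = 79.7/23.29 = 3.422 m.
Froude number Fr = V/√(g·D_h) = 8.428/√(9.81×3.422) = 1.45, which is greater than 1, so the flow is supercritical.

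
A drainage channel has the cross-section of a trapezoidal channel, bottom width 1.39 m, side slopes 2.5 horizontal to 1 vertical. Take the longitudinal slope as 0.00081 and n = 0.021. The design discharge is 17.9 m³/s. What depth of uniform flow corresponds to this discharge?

y_n = 2 m

Manning's equation rearranged: A R^(2/3) = nQ / (1·√S) = 0.021 × 17.9 / (√0.00081) = 13.21.
Try y = 1.78 m: A R^(2/3) = 10.03 — short.
Try y = 2 m: A R^(2/3) = 13.21 — close enough.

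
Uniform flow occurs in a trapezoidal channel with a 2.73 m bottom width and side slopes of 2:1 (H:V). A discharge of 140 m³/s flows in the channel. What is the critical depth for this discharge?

y_c = 3.37 m

At critical depth, Q² T / (g A³) = 1, i.e. A³/T = Q²/g = 140²/9.81 = 1998.
At y = 2.99 m: A³/T = 1202 — low.
At y = 3.37 m: A³/T = 2005 — close enough.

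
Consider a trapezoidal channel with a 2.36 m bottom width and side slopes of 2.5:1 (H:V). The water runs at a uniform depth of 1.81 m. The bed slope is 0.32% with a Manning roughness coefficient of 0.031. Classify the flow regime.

subcritical

With bottom width b = 2.36 m and side slope z = 2.5: A = (b + zy)y = (2.36 + 2.5×1.81)×1.81 = 12.46 m²; P = b + 2y√(1+z²) = 2.36 + 2×1.81×2.693 = 12.11 m.
Hydraulic radius R = A/P = 12.46/12.11 = 1.029 m.
V = (1/n) R^(2/3) √S = (1/0.031) × 1.029^(2/3) × √0.0032 = 1.86 m/s. Hydraulic depth D_h = A/T = 12.46/11.41 = 1.092 m.
Froude number Fr = V/√(g·D_h) = 1.86/√(9.81×1.092) = 0.568, which is less than 1, so the flow is subcritical.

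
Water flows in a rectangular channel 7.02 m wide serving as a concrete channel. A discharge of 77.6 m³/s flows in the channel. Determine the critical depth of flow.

y_c = 2.32 m

For a rectangular channel, critical depth y_c = (q²/g)^(1/3) where q = Q/b = 77.6/7.02 = 11.05 m²/s.
So y_c = (11.05²/9.81)^(1/3) = 2.32 m.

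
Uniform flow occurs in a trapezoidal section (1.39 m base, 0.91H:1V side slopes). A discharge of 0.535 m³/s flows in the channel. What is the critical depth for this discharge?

y_c = 0.234 m

At critical depth, Q² T / (g A³) = 1, i.e. A³/T = Q²/g = 0.535²/9.81 = 0.02918.
Trying y = 0.2 m: A³/T = 0.01772 — too small.
Trying y = 0.263 m: A³/T = 0.04211 — too large.
Trying y = 0.234 m: A³/T = 0.02906 — ≈ 0.02918.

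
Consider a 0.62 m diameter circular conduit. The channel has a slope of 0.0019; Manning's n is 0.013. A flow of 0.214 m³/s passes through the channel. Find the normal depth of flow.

Manning's equation rearranged: A R^(2/3) = nQ / (1·√S) = 0.013 × 0.214 / (√0.0019) = 0.06382.
Trying y = 0.28 m: A R^(2/3) = 0.03652 — too small.
Trying y = 0.429 m: A R^(2/3) = 0.07183 — too large.
Trying y = 0.394 m: A R^(2/3) = 0.06378 — matches.

y_n = 0.394 m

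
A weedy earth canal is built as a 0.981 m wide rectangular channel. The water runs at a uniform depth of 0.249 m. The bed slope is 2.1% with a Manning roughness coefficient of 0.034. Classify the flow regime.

subcritical

Flow area A = b·y = 0.981 × 0.249 = 0.2443 m². Wetted perimeter P = b + 2y = 0.981 + 2×0.249 = 1.479 m.
Hydraulic radius R = A/P = 0.2443/1.479 = 0.1652 m.
V = (1/n) R^(2/3) √S = (1/0.034) × 0.1652^(2/3) × √0.021 = 1.283 m/s. Hydraulic depth D_h = A/T = 0.2443/0.981 = 0.249 m.
Froude number Fr = V/√(g·D_h) = 1.283/√(9.81×0.249) = 0.821, which is less than 1, so the flow is subcritical.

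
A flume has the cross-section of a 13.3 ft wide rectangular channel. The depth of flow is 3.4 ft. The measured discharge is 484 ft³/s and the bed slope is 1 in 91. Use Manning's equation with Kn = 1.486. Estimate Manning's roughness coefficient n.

Flow area A = b·y = 13.3 × 3.4 = 45.22 ft². Wetted perimeter P = b + 2y = 13.3 + 2×3.4 = 20.1 ft.
Hydraulic radius R = A/P = 45.22/20.1 = 2.25 ft.
Rearranging Manning's equation: n = (1.486/Q) A R^(2/3) S^(1/2) = (1.486/484) × 45.22 × 2.25^(2/3) × √0.01099 = 0.025.

n = 0.025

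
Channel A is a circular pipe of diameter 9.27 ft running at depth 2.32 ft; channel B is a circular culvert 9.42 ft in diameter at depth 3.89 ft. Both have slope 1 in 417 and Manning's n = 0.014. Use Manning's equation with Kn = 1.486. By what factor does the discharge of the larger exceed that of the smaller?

2.72

Channel A: For a circular section of diameter D = 9.27 ft at depth y = 2.32 ft, the central angle is θ = 2 arccos(1 − 2y/D) = 2.096 rad. Then A = (D²/8)(θ − sin θ) = 13.21 ft² and P = Dθ/2 = 9.713 ft. Hydraulic radius R = A/P = 13.21/9.713 = 1.36 ft. Q_A = (1.486/0.014)·13.21·1.36^(2/3)·√0.002398 = 84.34 ft³/s.
Channel B: For a circular section of diameter D = 9.42 ft at depth y = 3.89 ft, the central angle is θ = 2 arccos(1 − 2y/D) = 2.792 rad. Then A = (D²/8)(θ − sin θ) = 27.16 ft² and P = Dθ/2 = 13.15 ft. Hydraulic radius R = A/P = 27.16/13.15 = 2.066 ft. Q_B = (1.486/0.014)·27.16·2.066^(2/3)·√0.002398 = 229 ft³/s.
The larger discharge is 229 ft³/s and the smaller is 84.34 ft³/s; the ratio is 2.72.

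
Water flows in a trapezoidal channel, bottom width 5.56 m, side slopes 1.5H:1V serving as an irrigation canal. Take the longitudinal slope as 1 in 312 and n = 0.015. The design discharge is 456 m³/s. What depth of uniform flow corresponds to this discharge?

y_n = 4.85 m

Manning's equation rearranged: A R^(2/3) = nQ / (1·√S) = 0.015 × 456 / (√0.003205) = 120.8.
Try y = 6.04 m: A R^(2/3) = 193 — high.
Try y = 4.07 m: A R^(2/3) = 83.83 — low.
Try y = 4.85 m: A R^(2/3) = 120.7 — ≈ 120.8.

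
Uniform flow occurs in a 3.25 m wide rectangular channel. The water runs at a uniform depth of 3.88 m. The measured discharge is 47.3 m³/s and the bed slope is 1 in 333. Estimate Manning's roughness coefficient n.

Flow area A = b·y = 3.25 × 3.88 = 12.61 m². Wetted perimeter P = b + 2y = 3.25 + 2×3.88 = 11.01 m.
Hydraulic radius R = A/P = 12.61/11.01 = 1.145 m.
Rearranging Manning's equation: n = (1/Q) A R^(2/3) S^(1/2) = (1/47.3) × 12.61 × 1.145^(2/3) × √0.003003 = 0.016.

n = 0.016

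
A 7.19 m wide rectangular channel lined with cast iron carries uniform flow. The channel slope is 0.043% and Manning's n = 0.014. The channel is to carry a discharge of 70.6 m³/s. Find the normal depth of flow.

Manning's equation rearranged: A R^(2/3) = nQ / (1·√S) = 0.014 × 70.6 / (√0.00043) = 47.66.
Try y = 4.67 m: A R^(2/3) = 53.86 — over.
Try y = 3.56 m: A R^(2/3) = 37.72 — short.
Try y = 4.25 m: A R^(2/3) = 47.66 — matches.

y_n = 4.25 m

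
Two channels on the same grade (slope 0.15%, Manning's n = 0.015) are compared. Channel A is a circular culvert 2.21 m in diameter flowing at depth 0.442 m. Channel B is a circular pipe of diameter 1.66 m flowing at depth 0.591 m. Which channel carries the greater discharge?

Channel A: For a circular section of diameter D = 2.21 m at depth y = 0.442 m, the central angle is θ = 2 arccos(1 − 2y/D) = 1.855 rad. Then A = (D²/8)(θ − sin θ) = 0.5462 m² and P = Dθ/2 = 2.049 m. Hydraulic radius R = A/P = 0.5462/2.049 = 0.2665 m. Q_A = (1/0.015)·0.5462·0.2665^(2/3)·√0.0015 = 0.584 m³/s.
Channel B: For a circular section of diameter D = 1.66 m at depth y = 0.591 m, the central angle is θ = 2 arccos(1 − 2y/D) = 2.557 rad. Then A = (D²/8)(θ − sin θ) = 0.6909 m² and P = Dθ/2 = 2.123 m. Hydraulic radius R = A/P = 0.6909/2.123 = 0.3255 m. Q_B = (1/0.015)·0.6909·0.3255^(2/3)·√0.0015 = 0.8442 m³/s.
Q_A = 0.584 m³/s vs Q_B = 0.8442 m³/s, so channel B carries more.

channel B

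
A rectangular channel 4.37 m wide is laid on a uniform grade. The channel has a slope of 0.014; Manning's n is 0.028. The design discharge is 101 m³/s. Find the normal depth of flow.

Manning's equation rearranged: A R^(2/3) = nQ / (1·√S) = 0.028 × 101 / (√0.014) = 23.9.
Trying y = 3.44 m: A R^(2/3) = 18.24 — too small.
Trying y = 5.2 m: A R^(2/3) = 30.28 — too large.
Trying y = 4.28 m: A R^(2/3) = 23.92 — close enough.

y_n = 4.28 m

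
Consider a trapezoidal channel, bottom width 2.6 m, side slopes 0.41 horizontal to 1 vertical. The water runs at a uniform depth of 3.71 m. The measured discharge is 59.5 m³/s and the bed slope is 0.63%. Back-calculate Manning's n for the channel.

With bottom width b = 2.6 m and side slope z = 0.41: A = (b + zy)y = (2.6 + 0.41×3.71)×3.71 = 15.29 m²; P = b + 2y√(1+z²) = 2.6 + 2×3.71×1.081 = 10.62 m.
Hydraulic radius R = A/P = 15.29/10.62 = 1.44 m.
Rearranging Manning's equation: n = (1/Q) A R^(2/3) S^(1/2) = (1/59.5) × 15.29 × 1.44^(2/3) × √0.0063 = 0.026.

n = 0.026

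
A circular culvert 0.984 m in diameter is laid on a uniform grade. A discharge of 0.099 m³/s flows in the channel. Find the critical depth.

At critical depth, Q² T / (g A³) = 1, i.e. A³/T = Q²/g = 0.099²/9.81 = 0.0009991.
Trying y = 0.151 m: A³/T = 0.0005697 — low.
Trying y = 0.174 m: A³/T = 0.0009948 — matches.

y_c = 0.174 m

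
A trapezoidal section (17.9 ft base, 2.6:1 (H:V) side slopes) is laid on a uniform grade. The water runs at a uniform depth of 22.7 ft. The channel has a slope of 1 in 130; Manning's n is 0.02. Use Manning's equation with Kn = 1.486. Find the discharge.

With bottom width b = 17.9 ft and side slope z = 2.6: A = (b + zy)y = (17.9 + 2.6×22.7)×22.7 = 1746 ft²; P = b + 2y√(1+z²) = 17.9 + 2×22.7×2.786 = 144.4 ft.
Hydraulic radius R = A/P = 1746/144.4 = 12.09 ft.
Manning's equation: Q = (1.486/n) A R^(2/3) S^(1/2) = (1.486/0.02) × 1746 × 12.09^(2/3) × 0.007692^(1/2) = 60000 ft³/s.

Q = 60000 ft³/s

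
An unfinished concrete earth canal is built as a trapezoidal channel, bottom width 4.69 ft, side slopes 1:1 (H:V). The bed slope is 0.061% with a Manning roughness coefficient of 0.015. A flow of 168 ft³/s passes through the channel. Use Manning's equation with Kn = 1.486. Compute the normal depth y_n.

Manning's equation rearranged: A R^(2/3) = nQ / (1.486·√S) = 0.015 × 168 / (1.486 × √0.00061) = 68.66.
Try y = 4.73 ft: A R^(2/3) = 81.33 — high.
Try y = 3.17 ft: A R^(2/3) = 37.2 — low.
Try y = 4.35 ft: A R^(2/3) = 68.8 — close enough.

y_n = 4.35 ft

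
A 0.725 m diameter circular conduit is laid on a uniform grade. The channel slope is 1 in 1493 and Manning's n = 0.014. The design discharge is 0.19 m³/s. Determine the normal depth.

y_n = 0.48 m

Manning's equation rearranged: A R^(2/3) = nQ / (1·√S) = 0.014 × 0.19 / (√0.0006698) = 0.1028.
Try y = 0.385 m: A R^(2/3) = 0.07312 — short.
Try y = 0.537 m: A R^(2/3) = 0.1188 — over.
Try y = 0.48 m: A R^(2/3) = 0.1026 — close enough.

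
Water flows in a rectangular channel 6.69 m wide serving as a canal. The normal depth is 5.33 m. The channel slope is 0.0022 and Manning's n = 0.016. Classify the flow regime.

Flow area A = b·y = 6.69 × 5.33 = 35.66 m². Wetted perimeter P = b + 2y = 6.69 + 2×5.33 = 17.35 m.
Hydraulic radius R = A/P = 35.66/17.35 = 2.055 m.
V = (1/n) R^(2/3) √S = (1/0.016) × 2.055^(2/3) × √0.0022 = 4.739 m/s. Hydraulic depth D_h = A/T = 35.66/6.69 = 5.33 m.
Froude number Fr = V/√(g·D_h) = 4.739/√(9.81×5.33) = 0.655, which is less than 1, so the flow is subcritical.

subcritical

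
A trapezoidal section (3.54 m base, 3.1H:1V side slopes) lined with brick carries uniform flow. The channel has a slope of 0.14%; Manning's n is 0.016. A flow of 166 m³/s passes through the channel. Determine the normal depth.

y_n = 3.37 m

Manning's equation rearranged: A R^(2/3) = nQ / (1·√S) = 0.016 × 166 / (√0.0014) = 70.98.
At y = 4.06 m: A R^(2/3) = 110.2 — high.
At y = 2.72 m: A R^(2/3) = 43.27 — low.
At y = 3.37 m: A R^(2/3) = 71.01 — matches.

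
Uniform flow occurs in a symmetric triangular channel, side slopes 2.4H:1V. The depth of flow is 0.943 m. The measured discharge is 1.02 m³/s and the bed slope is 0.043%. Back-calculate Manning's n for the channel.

For a triangular section with side slope z = 2.4: A = zy² = 2.4×0.943² = 2.134 m²; P = 2y√(1+z²) = 2×0.943×2.6 = 4.904 m.
Hydraulic radius R = A/P = 2.134/4.904 = 0.4352 m.
Rearranging Manning's equation: n = (1/Q) A R^(2/3) S^(1/2) = (1/1.02) × 2.134 × 0.4352^(2/3) × √0.00043 = 0.0249.

n = 0.0249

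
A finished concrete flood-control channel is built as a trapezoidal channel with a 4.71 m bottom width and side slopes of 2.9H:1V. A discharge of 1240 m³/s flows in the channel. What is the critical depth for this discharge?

y_c = 7.44 m

At critical depth, Q² T / (g A³) = 1, i.e. A³/T = Q²/g = 1240²/9.81 = 156700.
Trying y = 5.16 m: A³/T = 30200 — too small.
Trying y = 8.1 m: A³/T = 230600 — too large.
Trying y = 7.44 m: A³/T = 156300 — ≈ 156700.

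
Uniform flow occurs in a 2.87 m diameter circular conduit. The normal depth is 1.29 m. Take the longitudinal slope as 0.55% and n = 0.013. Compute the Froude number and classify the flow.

For a circular section of diameter D = 2.87 m at depth y = 1.29 m, the central angle is θ = 2 arccos(1 − 2y/D) = 2.939 rad. Then A = (D²/8)(θ − sin θ) = 2.819 m² and P = Dθ/2 = 4.218 m.
Hydraulic radius R = A/P = 2.819/4.218 = 0.6684 m.
V = (1/n) R^(2/3) √S = (1/0.013) × 0.6684^(2/3) × √0.0055 = 4.361 m/s. Hydraulic depth D_h = A/T = 2.819/2.855 = 0.9873 m.
Froude number Fr = V/√(g·D_h) = 4.361/√(9.81×0.9873) = 1.4, which is greater than 1, so the flow is supercritical.

supercritical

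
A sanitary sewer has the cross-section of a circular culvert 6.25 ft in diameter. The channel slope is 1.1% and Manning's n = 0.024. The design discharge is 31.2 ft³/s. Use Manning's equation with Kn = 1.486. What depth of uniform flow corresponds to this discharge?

y_n = 1.44 ft

Manning's equation rearranged: A R^(2/3) = nQ / (1.486·√S) = 0.024 × 31.2 / (1.486 × √0.011) = 4.805.
Trying y = 1.71 ft: A R^(2/3) = 6.761 — over.
Trying y = 1.16 ft: A R^(2/3) = 3.108 — short.
Trying y = 1.44 ft: A R^(2/3) = 4.81 — matches.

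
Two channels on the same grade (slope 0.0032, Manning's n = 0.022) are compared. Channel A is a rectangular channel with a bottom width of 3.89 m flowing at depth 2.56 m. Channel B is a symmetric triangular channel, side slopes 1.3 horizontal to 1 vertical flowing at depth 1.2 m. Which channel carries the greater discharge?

Channel A: Flow area A = b·y = 3.89 × 2.56 = 9.958 m². Wetted perimeter P = b + 2y = 3.89 + 2×2.56 = 9.01 m. Hydraulic radius R = A/P = 9.958/9.01 = 1.105 m. Q_A = (1/0.022)·9.958·1.105^(2/3)·√0.0032 = 27.37 m³/s.
Channel B: For a triangular section with side slope z = 1.3: A = zy² = 1.3×1.2² = 1.872 m²; P = 2y√(1+z²) = 2×1.2×1.64 = 3.936 m. Hydraulic radius R = A/P = 1.872/3.936 = 0.4756 m. Q_B = (1/0.022)·1.872·0.4756^(2/3)·√0.0032 = 2.933 m³/s.
Q_A = 27.37 m³/s vs Q_B = 2.933 m³/s, so channel A carries more.

channel A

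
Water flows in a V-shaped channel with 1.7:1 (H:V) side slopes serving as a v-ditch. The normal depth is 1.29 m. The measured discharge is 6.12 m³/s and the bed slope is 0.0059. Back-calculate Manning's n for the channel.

For a triangular section with side slope z = 1.7: A = zy² = 1.7×1.29² = 2.829 m²; P = 2y√(1+z²) = 2×1.29×1.972 = 5.089 m.
Hydraulic radius R = A/P = 2.829/5.089 = 0.5559 m.
Rearranging Manning's equation: n = (1/Q) A R^(2/3) S^(1/2) = (1/6.12) × 2.829 × 0.5559^(2/3) × √0.0059 = 0.024.

n = 0.024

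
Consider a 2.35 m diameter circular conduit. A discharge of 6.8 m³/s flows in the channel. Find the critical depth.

y_c = 1.2 m

At critical depth, Q² T / (g A³) = 1, i.e. A³/T = Q²/g = 6.8²/9.81 = 4.714.
Try y = 0.868 m: A³/T = 1.359 — short.
Try y = 1.53 m: A³/T = 11.93 — over.
Try y = 1.2 m: A³/T = 4.704 — matches.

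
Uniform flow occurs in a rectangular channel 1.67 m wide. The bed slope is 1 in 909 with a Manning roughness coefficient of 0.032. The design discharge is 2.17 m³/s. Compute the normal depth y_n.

Manning's equation rearranged: A R^(2/3) = nQ / (1·√S) = 0.032 × 2.17 / (√0.0011) = 2.094.
Try y = 2.06 m: A R^(2/3) = 2.431 — high.
Try y = 1.35 m: A R^(2/3) = 1.45 — low.
Try y = 1.82 m: A R^(2/3) = 2.095 — ≈ 2.094.

y_n = 1.82 m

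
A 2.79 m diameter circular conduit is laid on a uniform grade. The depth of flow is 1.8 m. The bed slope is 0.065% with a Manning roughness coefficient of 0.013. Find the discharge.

For a circular section of diameter D = 2.79 m at depth y = 1.8 m, the central angle is θ = 2 arccos(1 − 2y/D) = 3.731 rad. Then A = (D²/8)(θ − sin θ) = 4.171 m² and P = Dθ/2 = 5.204 m.
Hydraulic radius R = A/P = 4.171/5.204 = 0.8014 m.
Manning's equation: Q = (1/n) A R^(2/3) S^(1/2) = (1/0.013) × 4.171 × 0.8014^(2/3) × 0.00065^(1/2) = 7.06 m³/s.

Q = 7.06 m³/s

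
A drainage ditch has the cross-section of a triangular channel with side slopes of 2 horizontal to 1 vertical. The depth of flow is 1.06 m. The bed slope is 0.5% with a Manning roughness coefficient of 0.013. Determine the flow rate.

For a triangular section with side slope z = 2: A = zy² = 2×1.06² = 2.247 m²; P = 2y√(1+z²) = 2×1.06×2.236 = 4.74 m.
Hydraulic radius R = A/P = 2.247/4.74 = 0.474 m.
Manning's equation: Q = (1/n) A R^(2/3) S^(1/2) = (1/0.013) × 2.247 × 0.474^(2/3) × 0.005^(1/2) = 7.43 m³/s.

Q = 7.43 m³/s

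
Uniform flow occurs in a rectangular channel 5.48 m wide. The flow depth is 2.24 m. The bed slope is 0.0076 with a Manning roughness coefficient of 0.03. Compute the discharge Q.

Flow area A = b·y = 5.48 × 2.24 = 12.28 m². Wetted perimeter P = b + 2y = 5.48 + 2×2.24 = 9.96 m.
Hydraulic radius R = A/P = 12.28/9.96 = 1.232 m.
Manning's equation: Q = (1/n) A R^(2/3) S^(1/2) = (1/0.03) × 12.28 × 1.232^(2/3) × 0.0076^(1/2) = 41 m³/s.

Q = 41 m³/s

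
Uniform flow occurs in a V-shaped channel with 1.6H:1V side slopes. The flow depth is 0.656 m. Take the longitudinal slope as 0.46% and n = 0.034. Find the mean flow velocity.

V = 0.85 m/s

For a triangular section with side slope z = 1.6: A = zy² = 1.6×0.656² = 0.6885 m²; P = 2y√(1+z²) = 2×0.656×1.887 = 2.475 m.
Hydraulic radius R = A/P = 0.6885/2.475 = 0.2781 m.
From Manning's equation, V = (1/n) R^(2/3) S^(1/2) = (1/0.034) × 0.2781^(2/3) × 0.0046^(1/2) = 0.85 m/s.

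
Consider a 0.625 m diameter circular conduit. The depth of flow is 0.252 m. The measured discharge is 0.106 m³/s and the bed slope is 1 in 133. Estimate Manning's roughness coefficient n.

n = 0.0249

For a circular section of diameter D = 0.625 m at depth y = 0.252 m, the central angle is θ = 2 arccos(1 − 2y/D) = 2.752 rad. Then A = (D²/8)(θ − sin θ) = 0.1158 m² and P = Dθ/2 = 0.86 m.
Hydraulic radius R = A/P = 0.1158/0.86 = 0.1347 m.
Rearranging Manning's equation: n = (1/Q) A R^(2/3) S^(1/2) = (1/0.106) × 0.1158 × 0.1347^(2/3) × √0.007519 = 0.0249.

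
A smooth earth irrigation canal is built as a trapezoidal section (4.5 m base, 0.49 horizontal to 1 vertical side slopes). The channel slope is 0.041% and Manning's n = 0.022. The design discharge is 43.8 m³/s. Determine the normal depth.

y_n = 4.42 m

Manning's equation rearranged: A R^(2/3) = nQ / (1·√S) = 0.022 × 43.8 / (√0.00041) = 47.59.
Trying y = 5.62 m: A R^(2/3) = 72.99 — high.
Trying y = 3.77 m: A R^(2/3) = 36.13 — low.
Trying y = 4.42 m: A R^(2/3) = 47.61 — close enough.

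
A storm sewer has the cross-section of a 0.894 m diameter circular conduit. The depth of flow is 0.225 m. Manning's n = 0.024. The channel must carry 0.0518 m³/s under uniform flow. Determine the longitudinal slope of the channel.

For a circular section of diameter D = 0.894 m at depth y = 0.225 m, the central angle is θ = 2 arccos(1 − 2y/D) = 2.102 rad. Then A = (D²/8)(θ − sin θ) = 0.1239 m² and P = Dθ/2 = 0.9397 m.
Hydraulic radius R = A/P = 0.1239/0.9397 = 0.1318 m.
From Manning's equation, S = [nQ / (1 A R^(2/3))]² = [0.024 × 0.0518 / (1 × 0.1239 × 0.1318^(2/3))]² = 0.0015.

S = 0.0015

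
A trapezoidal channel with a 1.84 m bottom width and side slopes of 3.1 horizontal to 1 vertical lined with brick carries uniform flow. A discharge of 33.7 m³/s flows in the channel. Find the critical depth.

At critical depth, Q² T / (g A³) = 1, i.e. A³/T = Q²/g = 33.7²/9.81 = 115.8.
At y = 1.25 m: A³/T = 38.02 — low.
At y = 1.82 m: A³/T = 192.4 — high.
At y = 1.62 m: A³/T = 115.6 — ≈ 115.8.

y_c = 1.62 m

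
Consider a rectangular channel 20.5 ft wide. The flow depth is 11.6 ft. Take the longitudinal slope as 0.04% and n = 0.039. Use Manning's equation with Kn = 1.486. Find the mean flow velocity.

Flow area A = b·y = 20.5 × 11.6 = 237.8 ft². Wetted perimeter P = b + 2y = 20.5 + 2×11.6 = 43.7 ft.
Hydraulic radius R = A/P = 237.8/43.7 = 5.442 ft.
From Manning's equation, V = (1.486/n) R^(2/3) S^(1/2) = (1.486/0.039) × 5.442^(2/3) × 0.0004^(1/2) = 2.36 ft/s.

V = 2.36 ft/s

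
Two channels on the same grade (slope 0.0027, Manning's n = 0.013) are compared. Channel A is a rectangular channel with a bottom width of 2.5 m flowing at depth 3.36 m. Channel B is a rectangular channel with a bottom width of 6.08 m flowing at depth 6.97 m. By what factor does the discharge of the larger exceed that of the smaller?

8.85

Channel A: Flow area A = b·y = 2.5 × 3.36 = 8.4 m². Wetted perimeter P = b + 2y = 2.5 + 2×3.36 = 9.22 m. Hydraulic radius R = A/P = 8.4/9.22 = 0.9111 m. Q_A = (1/0.013)·8.4·0.9111^(2/3)·√0.0027 = 31.55 m³/s.
Channel B: Flow area A = b·y = 6.08 × 6.97 = 42.38 m². Wetted perimeter P = b + 2y = 6.08 + 2×6.97 = 20.02 m. Hydraulic radius R = A/P = 42.38/20.02 = 2.117 m. Q_B = (1/0.013)·42.38·2.117^(2/3)·√0.0027 = 279.2 m³/s.
The larger discharge is 279.2 m³/s and the smaller is 31.55 m³/s; the ratio is 8.85.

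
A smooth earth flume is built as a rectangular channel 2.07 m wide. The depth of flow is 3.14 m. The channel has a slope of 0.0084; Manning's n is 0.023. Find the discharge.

Q = 21.9 m³/s

Flow area A = b·y = 2.07 × 3.14 = 6.5 m². Wetted perimeter P = b + 2y = 2.07 + 2×3.14 = 8.35 m.
Hydraulic radius R = A/P = 6.5/8.35 = 0.7784 m.
Manning's equation: Q = (1/n) A R^(2/3) S^(1/2) = (1/0.023) × 6.5 × 0.7784^(2/3) × 0.0084^(1/2) = 21.9 m³/s.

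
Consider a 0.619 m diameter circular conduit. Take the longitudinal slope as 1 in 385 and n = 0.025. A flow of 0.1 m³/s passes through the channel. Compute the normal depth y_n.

Manning's equation rearranged: A R^(2/3) = nQ / (1·√S) = 0.025 × 0.1 / (√0.002597) = 0.04905.
Trying y = 0.267 m: A R^(2/3) = 0.03351 — short.
Trying y = 0.364 m: A R^(2/3) = 0.0565 — over.
Trying y = 0.333 m: A R^(2/3) = 0.04901 — ≈ 0.04905.

y_n = 0.333 m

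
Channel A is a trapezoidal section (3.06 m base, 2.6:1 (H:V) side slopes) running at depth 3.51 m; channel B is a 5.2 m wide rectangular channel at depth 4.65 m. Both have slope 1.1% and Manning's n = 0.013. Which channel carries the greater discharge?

channel A

Channel A: With bottom width b = 3.06 m and side slope z = 2.6: A = (b + zy)y = (3.06 + 2.6×3.51)×3.51 = 42.77 m²; P = b + 2y√(1+z²) = 3.06 + 2×3.51×2.786 = 22.62 m. Hydraulic radius R = A/P = 42.77/22.62 = 1.891 m. Q_A = (1/0.013)·42.77·1.891^(2/3)·√0.011 = 527.8 m³/s.
Channel B: Flow area A = b·y = 5.2 × 4.65 = 24.18 m². Wetted perimeter P = b + 2y = 5.2 + 2×4.65 = 14.5 m. Hydraulic radius R = A/P = 24.18/14.5 = 1.668 m. Q_B = (1/0.013)·24.18·1.668^(2/3)·√0.011 = 274.3 m³/s.
Q_A = 527.8 m³/s vs Q_B = 274.3 m³/s, so channel A carries more.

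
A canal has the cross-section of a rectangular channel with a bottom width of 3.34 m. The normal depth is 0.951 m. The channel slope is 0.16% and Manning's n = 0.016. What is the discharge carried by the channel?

Q = 5.69 m³/s

Flow area A = b·y = 3.34 × 0.951 = 3.176 m². Wetted perimeter P = b + 2y = 3.34 + 2×0.951 = 5.242 m.
Hydraulic radius R = A/P = 3.176/5.242 = 0.6059 m.
Manning's equation: Q = (1/n) A R^(2/3) S^(1/2) = (1/0.016) × 3.176 × 0.6059^(2/3) × 0.0016^(1/2) = 5.69 m³/s.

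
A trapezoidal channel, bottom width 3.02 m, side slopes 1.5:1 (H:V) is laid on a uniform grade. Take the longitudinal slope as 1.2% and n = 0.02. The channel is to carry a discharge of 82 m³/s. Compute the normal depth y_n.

Manning's equation rearranged: A R^(2/3) = nQ / (1·√S) = 0.02 × 82 / (√0.012) = 14.97.
Trying y = 1.49 m: A R^(2/3) = 7.476 — short.
Trying y = 2.57 m: A R^(2/3) = 22.51 — over.
Trying y = 2.11 m: A R^(2/3) = 14.97 — ≈ 14.97.

y_n = 2.11 m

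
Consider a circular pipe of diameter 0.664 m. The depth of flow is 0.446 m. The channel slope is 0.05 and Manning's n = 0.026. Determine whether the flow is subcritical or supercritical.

For a circular section of diameter D = 0.664 m at depth y = 0.446 m, the central angle is θ = 2 arccos(1 − 2y/D) = 3.843 rad. Then A = (D²/8)(θ − sin θ) = 0.2473 m² and P = Dθ/2 = 1.276 m.
Hydraulic radius R = A/P = 0.2473/1.276 = 0.1939 m.
V = (1/n) R^(2/3) √S = (1/0.026) × 0.1939^(2/3) × √0.05 = 2.881 m/s. Hydraulic depth D_h = A/T = 0.2473/0.6236 = 0.3966 m.
Froude number Fr = V/√(g·D_h) = 2.881/√(9.81×0.3966) = 1.46, which is greater than 1, so the flow is supercritical.

supercritical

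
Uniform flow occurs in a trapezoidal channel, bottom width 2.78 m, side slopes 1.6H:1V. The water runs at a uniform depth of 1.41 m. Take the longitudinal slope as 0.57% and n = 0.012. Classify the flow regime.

With bottom width b = 2.78 m and side slope z = 1.6: A = (b + zy)y = (2.78 + 1.6×1.41)×1.41 = 7.101 m²; P = b + 2y√(1+z²) = 2.78 + 2×1.41×1.887 = 8.101 m.
Hydraulic radius R = A/P = 7.101/8.101 = 0.8766 m.
V = (1/n) R^(2/3) √S = (1/0.012) × 0.8766^(2/3) × √0.0057 = 5.762 m/s. Hydraulic depth D_h = A/T = 7.101/7.292 = 0.9738 m.
Froude number Fr = V/√(g·D_h) = 5.762/√(9.81×0.9738) = 1.86, which is greater than 1, so the flow is supercritical.

supercritical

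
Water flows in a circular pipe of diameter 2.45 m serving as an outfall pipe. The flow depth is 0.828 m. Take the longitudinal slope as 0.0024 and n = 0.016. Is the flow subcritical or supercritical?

subcritical

For a circular section of diameter D = 2.45 m at depth y = 0.828 m, the central angle is θ = 2 arccos(1 − 2y/D) = 2.482 rad. Then A = (D²/8)(θ − sin θ) = 1.402 m² and P = Dθ/2 = 3.04 m.
Hydraulic radius R = A/P = 1.402/3.04 = 0.4612 m.
V = (1/n) R^(2/3) √S = (1/0.016) × 0.4612^(2/3) × √0.0024 = 1.828 m/s. Hydraulic depth D_h = A/T = 1.402/2.318 = 0.6048 m.
Froude number Fr = V/√(g·D_h) = 1.828/√(9.81×0.6048) = 0.75, which is less than 1, so the flow is subcritical.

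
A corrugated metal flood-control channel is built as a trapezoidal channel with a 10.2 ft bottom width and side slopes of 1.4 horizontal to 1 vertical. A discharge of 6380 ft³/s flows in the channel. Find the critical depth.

At critical depth, Q² T / (g A³) = 1, i.e. A³/T = Q²/g = 6380²/32.2 = 1264000.
Trying y = 11.3 ft: A³/T = 607500 — short.
Trying y = 13.5 ft: A³/T = 1263000 — ≈ 1264000.

y_c = 13.5 ft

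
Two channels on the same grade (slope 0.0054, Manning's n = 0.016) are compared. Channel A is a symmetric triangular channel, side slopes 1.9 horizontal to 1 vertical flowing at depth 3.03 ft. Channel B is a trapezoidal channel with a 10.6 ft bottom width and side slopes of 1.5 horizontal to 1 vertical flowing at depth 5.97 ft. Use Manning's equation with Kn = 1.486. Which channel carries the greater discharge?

channel B

Channel A: For a triangular section with side slope z = 1.9: A = zy² = 1.9×3.03² = 17.44 ft²; P = 2y√(1+z²) = 2×3.03×2.147 = 13.01 ft. Hydraulic radius R = A/P = 17.44/13.01 = 1.341 ft. Q_A = (1.486/0.016)·17.44·1.341^(2/3)·√0.0054 = 144.7 ft³/s.
Channel B: With bottom width b = 10.6 ft and side slope z = 1.5: A = (b + zy)y = (10.6 + 1.5×5.97)×5.97 = 116.7 ft²; P = b + 2y√(1+z²) = 10.6 + 2×5.97×1.803 = 32.13 ft. Hydraulic radius R = A/P = 116.7/32.13 = 3.634 ft. Q_B = (1.486/0.016)·116.7·3.634^(2/3)·√0.0054 = 1883 ft³/s.
Q_A = 144.7 ft³/s vs Q_B = 1883 ft³/s, so channel B carries more.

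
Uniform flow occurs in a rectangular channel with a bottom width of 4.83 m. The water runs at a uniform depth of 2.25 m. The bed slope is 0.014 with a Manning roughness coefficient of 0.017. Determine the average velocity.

Flow area A = b·y = 4.83 × 2.25 = 10.87 m². Wetted perimeter P = b + 2y = 4.83 + 2×2.25 = 9.33 m.
Hydraulic radius R = A/P = 10.87/9.33 = 1.165 m.
From Manning's equation, V = (1/n) R^(2/3) S^(1/2) = (1/0.017) × 1.165^(2/3) × 0.014^(1/2) = 7.71 m/s.

V = 7.71 m/s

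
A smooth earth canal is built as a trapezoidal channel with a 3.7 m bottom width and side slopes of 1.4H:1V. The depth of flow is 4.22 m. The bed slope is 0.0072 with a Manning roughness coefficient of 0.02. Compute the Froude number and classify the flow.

supercritical

With bottom width b = 3.7 m and side slope z = 1.4: A = (b + zy)y = (3.7 + 1.4×4.22)×4.22 = 40.55 m²; P = b + 2y√(1+z²) = 3.7 + 2×4.22×1.72 = 18.22 m.
Hydraulic radius R = A/P = 40.55/18.22 = 2.225 m.
V = (1/n) R^(2/3) √S = (1/0.02) × 2.225^(2/3) × √0.0072 = 7.231 m/s. Hydraulic depth D_h = A/T = 40.55/15.52 = 2.613 m.
Froude number Fr = V/√(g·D_h) = 7.231/√(9.81×2.613) = 1.43, which is greater than 1, so the flow is supercritical.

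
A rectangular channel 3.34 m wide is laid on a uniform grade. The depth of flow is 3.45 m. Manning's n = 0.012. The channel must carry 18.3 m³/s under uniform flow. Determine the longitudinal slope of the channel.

Flow area A = b·y = 3.34 × 3.45 = 11.52 m². Wetted perimeter P = b + 2y = 3.34 + 2×3.45 = 10.24 m.
Hydraulic radius R = A/P = 11.52/10.24 = 1.125 m.
From Manning's equation, S = [nQ / (1 A R^(2/3))]² = [0.012 × 18.3 / (1 × 11.52 × 1.125^(2/3))]² = 0.00031.

S = 0.00031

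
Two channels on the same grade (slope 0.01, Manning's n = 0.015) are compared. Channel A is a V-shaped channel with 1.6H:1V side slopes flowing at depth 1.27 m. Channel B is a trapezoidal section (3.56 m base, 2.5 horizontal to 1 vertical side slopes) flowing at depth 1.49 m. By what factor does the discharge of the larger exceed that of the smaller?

6.09

Channel A: For a triangular section with side slope z = 1.6: A = zy² = 1.6×1.27² = 2.581 m²; P = 2y√(1+z²) = 2×1.27×1.887 = 4.792 m. Hydraulic radius R = A/P = 2.581/4.792 = 0.5385 m. Q_A = (1/0.015)·2.581·0.5385^(2/3)·√0.01 = 11.39 m³/s.
Channel B: With bottom width b = 3.56 m and side slope z = 2.5: A = (b + zy)y = (3.56 + 2.5×1.49)×1.49 = 10.85 m²; P = b + 2y√(1+z²) = 3.56 + 2×1.49×2.693 = 11.58 m. Hydraulic radius R = A/P = 10.85/11.58 = 0.937 m. Q_B = (1/0.015)·10.85·0.937^(2/3)·√0.01 = 69.29 m³/s.
The larger discharge is 69.29 m³/s and the smaller is 11.39 m³/s; the ratio is 6.09.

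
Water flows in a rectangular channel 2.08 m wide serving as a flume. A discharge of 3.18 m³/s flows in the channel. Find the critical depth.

For a rectangular channel, critical depth y_c = (q²/g)^(1/3) where q = Q/b = 3.18/2.08 = 1.529 m²/s.
So y_c = (1.529²/9.81)^(1/3) = 0.62 m.

y_c = 0.62 m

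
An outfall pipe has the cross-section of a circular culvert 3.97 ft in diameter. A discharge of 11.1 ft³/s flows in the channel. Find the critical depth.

At critical depth, Q² T / (g A³) = 1, i.e. A³/T = Q²/g = 11.1²/32.2 = 3.826.
At y = 0.868 ft: A³/T = 2.443 — short.
At y = 1.12 ft: A³/T = 6.597 — over.
At y = 0.974 ft: A³/T = 3.831 — ≈ 3.826.

y_c = 0.974 ft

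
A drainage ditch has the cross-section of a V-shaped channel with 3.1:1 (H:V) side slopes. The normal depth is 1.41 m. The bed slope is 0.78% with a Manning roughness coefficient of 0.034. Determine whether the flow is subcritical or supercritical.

For a triangular section with side slope z = 3.1: A = zy² = 3.1×1.41² = 6.163 m²; P = 2y√(1+z²) = 2×1.41×3.257 = 9.186 m.
Hydraulic radius R = A/P = 6.163/9.186 = 0.671 m.
V = (1/n) R^(2/3) √S = (1/0.034) × 0.671^(2/3) × √0.0078 = 1.991 m/s. Hydraulic depth D_h = A/T = 6.163/8.742 = 0.705 m.
Froude number Fr = V/√(g·D_h) = 1.991/√(9.81×0.705) = 0.757, which is less than 1, so the flow is subcritical.

subcritical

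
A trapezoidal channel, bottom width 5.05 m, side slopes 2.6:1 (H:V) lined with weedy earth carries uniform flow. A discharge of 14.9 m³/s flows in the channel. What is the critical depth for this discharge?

y_c = 0.828 m

At critical depth, Q² T / (g A³) = 1, i.e. A³/T = Q²/g = 14.9²/9.81 = 22.63.
At y = 0.576 m: A³/T = 6.668 — too small.
At y = 0.916 m: A³/T = 32.15 — too large.
At y = 0.828 m: A³/T = 22.67 — close enough.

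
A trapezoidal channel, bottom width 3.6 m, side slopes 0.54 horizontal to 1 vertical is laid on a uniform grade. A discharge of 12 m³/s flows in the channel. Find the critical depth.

y_c = 0.99 m

At critical depth, Q² T / (g A³) = 1, i.e. A³/T = Q²/g = 12²/9.81 = 14.68.
Try y = 1.22 m: A³/T = 28.52 — over.
Try y = 0.835 m: A³/T = 8.597 — short.
Try y = 0.99 m: A³/T = 14.69 — close enough.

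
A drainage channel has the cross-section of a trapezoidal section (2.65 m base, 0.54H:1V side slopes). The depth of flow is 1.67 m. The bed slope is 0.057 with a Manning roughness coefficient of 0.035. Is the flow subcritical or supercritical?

supercritical

With bottom width b = 2.65 m and side slope z = 0.54: A = (b + zy)y = (2.65 + 0.54×1.67)×1.67 = 5.932 m²; P = b + 2y√(1+z²) = 2.65 + 2×1.67×1.136 = 6.446 m.
Hydraulic radius R = A/P = 5.932/6.446 = 0.9202 m.
V = (1/n) R^(2/3) √S = (1/0.035) × 0.9202^(2/3) × √0.057 = 6.453 m/s. Hydraulic depth D_h = A/T = 5.932/4.454 = 1.332 m.
Froude number Fr = V/√(g·D_h) = 6.453/√(9.81×1.332) = 1.79, which is greater than 1, so the flow is supercritical.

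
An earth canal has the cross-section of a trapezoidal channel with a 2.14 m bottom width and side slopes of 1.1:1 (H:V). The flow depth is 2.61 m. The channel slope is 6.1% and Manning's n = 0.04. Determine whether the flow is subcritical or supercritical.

With bottom width b = 2.14 m and side slope z = 1.1: A = (b + zy)y = (2.14 + 1.1×2.61)×2.61 = 13.08 m²; P = b + 2y√(1+z²) = 2.14 + 2×2.61×1.487 = 9.9 m.
Hydraulic radius R = A/P = 13.08/9.9 = 1.321 m.
V = (1/n) R^(2/3) √S = (1/0.04) × 1.321^(2/3) × √0.061 = 7.434 m/s. Hydraulic depth D_h = A/T = 13.08/7.882 = 1.659 m.
Froude number Fr = V/√(g·D_h) = 7.434/√(9.81×1.659) = 1.84, which is greater than 1, so the flow is supercritical.

supercritical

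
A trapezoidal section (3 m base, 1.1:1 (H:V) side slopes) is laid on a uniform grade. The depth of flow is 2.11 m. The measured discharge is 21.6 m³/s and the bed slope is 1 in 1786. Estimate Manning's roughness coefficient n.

n = 0.014

With bottom width b = 3 m and side slope z = 1.1: A = (b + zy)y = (3 + 1.1×2.11)×2.11 = 11.23 m²; P = b + 2y√(1+z²) = 3 + 2×2.11×1.487 = 9.273 m.
Hydraulic radius R = A/P = 11.23/9.273 = 1.211 m.
Rearranging Manning's equation: n = (1/Q) A R^(2/3) S^(1/2) = (1/21.6) × 11.23 × 1.211^(2/3) × √0.0005599 = 0.014.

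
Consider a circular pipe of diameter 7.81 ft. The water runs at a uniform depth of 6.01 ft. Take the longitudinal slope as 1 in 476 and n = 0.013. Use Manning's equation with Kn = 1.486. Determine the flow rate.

Q = 368 ft³/s

For a circular section of diameter D = 7.81 ft at depth y = 6.01 ft, the central angle is θ = 2 arccos(1 − 2y/D) = 4.28 rad. Then A = (D²/8)(θ − sin θ) = 39.56 ft² and P = Dθ/2 = 16.71 ft.
Hydraulic radius R = A/P = 39.56/16.71 = 2.367 ft.
Manning's equation: Q = (1.486/n) A R^(2/3) S^(1/2) = (1.486/0.013) × 39.56 × 2.367^(2/3) × 0.002101^(1/2) = 368 ft³/s.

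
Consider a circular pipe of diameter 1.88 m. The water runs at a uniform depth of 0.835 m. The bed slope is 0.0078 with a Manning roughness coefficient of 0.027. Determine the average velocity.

For a circular section of diameter D = 1.88 m at depth y = 0.835 m, the central angle is θ = 2 arccos(1 − 2y/D) = 2.918 rad. Then A = (D²/8)(θ − sin θ) = 1.191 m² and P = Dθ/2 = 2.743 m.
Hydraulic radius R = A/P = 1.191/2.743 = 0.4342 m.
From Manning's equation, V = (1/n) R^(2/3) S^(1/2) = (1/0.027) × 0.4342^(2/3) × 0.0078^(1/2) = 1.88 m/s.

V = 1.88 m/s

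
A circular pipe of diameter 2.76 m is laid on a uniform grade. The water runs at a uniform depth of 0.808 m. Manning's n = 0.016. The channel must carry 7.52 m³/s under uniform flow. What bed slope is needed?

S = 0.019

For a circular section of diameter D = 2.76 m at depth y = 0.808 m, the central angle is θ = 2 arccos(1 − 2y/D) = 2.287 rad. Then A = (D²/8)(θ − sin θ) = 1.459 m² and P = Dθ/2 = 3.156 m.
Hydraulic radius R = A/P = 1.459/3.156 = 0.4624 m.
From Manning's equation, S = [nQ / (1 A R^(2/3))]² = [0.016 × 7.52 / (1 × 1.459 × 0.4624^(2/3))]² = 0.019.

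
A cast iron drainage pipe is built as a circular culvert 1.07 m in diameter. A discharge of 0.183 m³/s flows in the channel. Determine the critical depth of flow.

At critical depth, Q² T / (g A³) = 1, i.e. A³/T = Q²/g = 0.183²/9.81 = 0.003414.
Trying y = 0.198 m: A³/T = 0.001808 — too small.
Trying y = 0.285 m: A³/T = 0.007503 — too large.
Trying y = 0.233 m: A³/T = 0.00342 — ≈ 0.003414.

y_c = 0.233 m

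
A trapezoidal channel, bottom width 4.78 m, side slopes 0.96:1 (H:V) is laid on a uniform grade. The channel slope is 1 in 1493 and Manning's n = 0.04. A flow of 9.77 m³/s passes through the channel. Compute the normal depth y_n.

Manning's equation rearranged: A R^(2/3) = nQ / (1·√S) = 0.04 × 9.77 / (√0.0006698) = 15.1.
Try y = 1.66 m: A R^(2/3) = 11.46 — too small.
Try y = 2.39 m: A R^(2/3) = 21.98 — too large.
Try y = 1.94 m: A R^(2/3) = 15.1 — close enough.

y_n = 1.94 m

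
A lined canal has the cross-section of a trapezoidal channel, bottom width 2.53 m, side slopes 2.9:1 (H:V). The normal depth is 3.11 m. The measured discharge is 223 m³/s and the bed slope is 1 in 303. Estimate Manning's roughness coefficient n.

With bottom width b = 2.53 m and side slope z = 2.9: A = (b + zy)y = (2.53 + 2.9×3.11)×3.11 = 35.92 m²; P = b + 2y√(1+z²) = 2.53 + 2×3.11×3.068 = 21.61 m.
Hydraulic radius R = A/P = 35.92/21.61 = 1.662 m.
Rearranging Manning's equation: n = (1/Q) A R^(2/3) S^(1/2) = (1/223) × 35.92 × 1.662^(2/3) × √0.0033 = 0.013.

n = 0.013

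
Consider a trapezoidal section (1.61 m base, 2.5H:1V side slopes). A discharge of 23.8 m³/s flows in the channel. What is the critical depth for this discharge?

At critical depth, Q² T / (g A³) = 1, i.e. A³/T = Q²/g = 23.8²/9.81 = 57.74.
Try y = 1.67 m: A³/T = 90.53 — too large.
Try y = 1.35 m: A³/T = 36.46 — too small.
Try y = 1.5 m: A³/T = 57.05 — matches.

y_c = 1.5 m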